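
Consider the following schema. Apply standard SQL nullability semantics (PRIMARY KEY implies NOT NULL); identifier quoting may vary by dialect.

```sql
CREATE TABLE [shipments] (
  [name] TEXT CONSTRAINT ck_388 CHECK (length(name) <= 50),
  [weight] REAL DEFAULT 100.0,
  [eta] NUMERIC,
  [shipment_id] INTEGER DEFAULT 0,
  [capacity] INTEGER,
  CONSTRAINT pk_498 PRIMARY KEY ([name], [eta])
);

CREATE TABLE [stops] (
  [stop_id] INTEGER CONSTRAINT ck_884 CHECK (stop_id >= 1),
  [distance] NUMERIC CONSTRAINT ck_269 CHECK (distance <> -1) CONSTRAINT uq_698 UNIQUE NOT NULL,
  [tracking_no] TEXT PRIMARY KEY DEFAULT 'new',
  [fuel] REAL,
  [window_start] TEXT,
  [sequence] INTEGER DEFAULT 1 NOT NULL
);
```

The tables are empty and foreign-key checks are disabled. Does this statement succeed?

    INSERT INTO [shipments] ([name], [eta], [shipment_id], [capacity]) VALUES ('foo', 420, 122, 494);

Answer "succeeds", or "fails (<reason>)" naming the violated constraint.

NOT NULL columns: eta is supplied; name is supplied.
CHECK constraints: 'foo' satisfies (length(name) <= 50).
No constraint is violated.

succeeds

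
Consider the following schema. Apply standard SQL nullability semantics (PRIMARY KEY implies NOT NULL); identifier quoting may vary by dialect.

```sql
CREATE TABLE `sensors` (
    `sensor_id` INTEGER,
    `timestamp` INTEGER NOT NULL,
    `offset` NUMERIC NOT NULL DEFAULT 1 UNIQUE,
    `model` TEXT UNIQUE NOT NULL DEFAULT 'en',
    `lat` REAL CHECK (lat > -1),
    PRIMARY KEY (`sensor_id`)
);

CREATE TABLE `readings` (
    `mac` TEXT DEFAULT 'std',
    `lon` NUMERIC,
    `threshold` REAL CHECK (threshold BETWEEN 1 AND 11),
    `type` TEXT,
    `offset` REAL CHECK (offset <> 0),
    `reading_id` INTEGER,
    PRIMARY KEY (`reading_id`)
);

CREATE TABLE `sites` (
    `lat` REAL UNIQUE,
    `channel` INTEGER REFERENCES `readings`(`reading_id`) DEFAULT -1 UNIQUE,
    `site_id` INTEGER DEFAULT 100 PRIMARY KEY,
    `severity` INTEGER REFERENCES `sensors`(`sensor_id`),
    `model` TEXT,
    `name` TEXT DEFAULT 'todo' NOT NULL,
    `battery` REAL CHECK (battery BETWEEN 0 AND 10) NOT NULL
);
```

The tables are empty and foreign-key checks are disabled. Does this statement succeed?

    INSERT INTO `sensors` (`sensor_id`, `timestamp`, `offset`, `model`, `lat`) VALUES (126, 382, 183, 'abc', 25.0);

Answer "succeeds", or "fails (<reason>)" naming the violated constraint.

NOT NULL columns: model is supplied; offset is supplied; sensor_id is supplied; timestamp is supplied.
CHECK constraints: 25.0 satisfies (lat > -1).
No constraint is violated.

succeeds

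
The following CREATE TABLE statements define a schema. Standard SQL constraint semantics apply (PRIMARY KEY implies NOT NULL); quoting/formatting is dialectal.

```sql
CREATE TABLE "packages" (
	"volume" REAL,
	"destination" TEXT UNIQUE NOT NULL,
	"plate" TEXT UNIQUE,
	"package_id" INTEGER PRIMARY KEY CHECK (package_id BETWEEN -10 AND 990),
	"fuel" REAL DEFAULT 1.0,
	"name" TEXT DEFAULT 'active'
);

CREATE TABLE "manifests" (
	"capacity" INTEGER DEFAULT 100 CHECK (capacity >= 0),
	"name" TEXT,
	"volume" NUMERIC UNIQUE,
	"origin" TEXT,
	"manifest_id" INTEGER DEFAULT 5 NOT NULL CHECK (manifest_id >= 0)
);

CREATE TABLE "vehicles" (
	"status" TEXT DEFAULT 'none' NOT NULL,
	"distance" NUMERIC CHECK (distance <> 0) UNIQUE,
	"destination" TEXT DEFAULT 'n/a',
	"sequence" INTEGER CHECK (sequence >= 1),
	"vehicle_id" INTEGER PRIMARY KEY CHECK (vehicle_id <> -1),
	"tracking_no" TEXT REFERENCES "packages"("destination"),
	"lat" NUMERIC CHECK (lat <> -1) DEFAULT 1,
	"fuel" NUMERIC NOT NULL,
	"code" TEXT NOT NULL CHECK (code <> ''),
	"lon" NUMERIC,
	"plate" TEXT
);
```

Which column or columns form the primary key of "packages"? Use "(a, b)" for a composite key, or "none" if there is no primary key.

package_id

package_id is declared PRIMARY KEY inline on the column.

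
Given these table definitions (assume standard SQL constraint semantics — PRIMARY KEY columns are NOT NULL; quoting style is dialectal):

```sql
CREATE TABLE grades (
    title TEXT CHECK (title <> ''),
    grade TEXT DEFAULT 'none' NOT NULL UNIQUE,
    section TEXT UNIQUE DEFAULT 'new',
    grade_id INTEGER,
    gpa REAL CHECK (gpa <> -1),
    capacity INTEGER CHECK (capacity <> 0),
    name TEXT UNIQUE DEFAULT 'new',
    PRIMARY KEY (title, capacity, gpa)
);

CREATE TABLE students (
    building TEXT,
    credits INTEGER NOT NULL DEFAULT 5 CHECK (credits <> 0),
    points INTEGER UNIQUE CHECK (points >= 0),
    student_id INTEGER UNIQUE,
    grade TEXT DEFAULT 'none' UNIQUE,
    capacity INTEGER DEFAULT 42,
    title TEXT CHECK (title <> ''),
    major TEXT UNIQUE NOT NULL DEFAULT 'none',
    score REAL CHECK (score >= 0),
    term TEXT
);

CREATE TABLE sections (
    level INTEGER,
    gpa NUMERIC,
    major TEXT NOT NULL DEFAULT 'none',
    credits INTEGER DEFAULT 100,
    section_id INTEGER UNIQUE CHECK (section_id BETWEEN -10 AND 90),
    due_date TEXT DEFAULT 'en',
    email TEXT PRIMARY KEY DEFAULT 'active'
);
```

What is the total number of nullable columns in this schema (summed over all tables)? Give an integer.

16

grades: 3 nullable (section, grade_id, name — PK (title, capacity, gpa) and explicit NOT NULL columns excluded).
students: 8 nullable (building, points, student_id, grade, capacity, title, score, term — PK none and explicit NOT NULL columns excluded).
sections: 5 nullable (level, gpa, credits, section_id, due_date — PK (email) and explicit NOT NULL columns excluded).
Total: 3 + 8 + 5 = 16.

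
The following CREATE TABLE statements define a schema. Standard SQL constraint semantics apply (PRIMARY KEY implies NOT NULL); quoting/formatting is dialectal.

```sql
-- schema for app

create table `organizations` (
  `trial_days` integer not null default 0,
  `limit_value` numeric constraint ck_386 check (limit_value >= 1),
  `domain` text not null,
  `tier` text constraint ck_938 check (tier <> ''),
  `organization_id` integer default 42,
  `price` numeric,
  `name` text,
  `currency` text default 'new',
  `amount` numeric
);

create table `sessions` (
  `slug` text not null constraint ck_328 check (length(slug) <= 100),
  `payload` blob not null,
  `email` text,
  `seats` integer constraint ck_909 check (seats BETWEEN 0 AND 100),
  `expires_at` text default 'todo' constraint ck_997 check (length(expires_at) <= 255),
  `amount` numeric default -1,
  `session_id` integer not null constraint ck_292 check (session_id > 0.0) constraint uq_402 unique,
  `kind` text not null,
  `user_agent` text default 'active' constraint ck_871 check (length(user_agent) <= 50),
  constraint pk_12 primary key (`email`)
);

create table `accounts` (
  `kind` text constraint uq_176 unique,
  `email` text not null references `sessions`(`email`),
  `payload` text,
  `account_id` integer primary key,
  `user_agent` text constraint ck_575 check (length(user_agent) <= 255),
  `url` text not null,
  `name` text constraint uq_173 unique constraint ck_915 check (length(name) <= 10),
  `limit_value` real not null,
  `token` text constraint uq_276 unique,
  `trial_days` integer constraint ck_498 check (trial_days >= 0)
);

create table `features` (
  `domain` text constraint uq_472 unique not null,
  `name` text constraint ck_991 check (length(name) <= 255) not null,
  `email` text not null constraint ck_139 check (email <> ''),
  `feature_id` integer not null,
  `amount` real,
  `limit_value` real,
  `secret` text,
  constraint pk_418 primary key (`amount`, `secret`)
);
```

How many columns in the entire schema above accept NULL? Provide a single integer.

18

organizations: 7 nullable (limit_value, tier, organization_id, price, name, currency, amount — PK none and explicit NOT NULL columns excluded).
sessions: 4 nullable (seats, expires_at, amount, user_agent — PK (email) and explicit NOT NULL columns excluded).
accounts: 6 nullable (kind, payload, user_agent, name, token, trial_days — PK (account_id) and explicit NOT NULL columns excluded).
features: 1 nullable (limit_value — PK (amount, secret) and explicit NOT NULL columns excluded).
Total: 7 + 4 + 6 + 1 = 18.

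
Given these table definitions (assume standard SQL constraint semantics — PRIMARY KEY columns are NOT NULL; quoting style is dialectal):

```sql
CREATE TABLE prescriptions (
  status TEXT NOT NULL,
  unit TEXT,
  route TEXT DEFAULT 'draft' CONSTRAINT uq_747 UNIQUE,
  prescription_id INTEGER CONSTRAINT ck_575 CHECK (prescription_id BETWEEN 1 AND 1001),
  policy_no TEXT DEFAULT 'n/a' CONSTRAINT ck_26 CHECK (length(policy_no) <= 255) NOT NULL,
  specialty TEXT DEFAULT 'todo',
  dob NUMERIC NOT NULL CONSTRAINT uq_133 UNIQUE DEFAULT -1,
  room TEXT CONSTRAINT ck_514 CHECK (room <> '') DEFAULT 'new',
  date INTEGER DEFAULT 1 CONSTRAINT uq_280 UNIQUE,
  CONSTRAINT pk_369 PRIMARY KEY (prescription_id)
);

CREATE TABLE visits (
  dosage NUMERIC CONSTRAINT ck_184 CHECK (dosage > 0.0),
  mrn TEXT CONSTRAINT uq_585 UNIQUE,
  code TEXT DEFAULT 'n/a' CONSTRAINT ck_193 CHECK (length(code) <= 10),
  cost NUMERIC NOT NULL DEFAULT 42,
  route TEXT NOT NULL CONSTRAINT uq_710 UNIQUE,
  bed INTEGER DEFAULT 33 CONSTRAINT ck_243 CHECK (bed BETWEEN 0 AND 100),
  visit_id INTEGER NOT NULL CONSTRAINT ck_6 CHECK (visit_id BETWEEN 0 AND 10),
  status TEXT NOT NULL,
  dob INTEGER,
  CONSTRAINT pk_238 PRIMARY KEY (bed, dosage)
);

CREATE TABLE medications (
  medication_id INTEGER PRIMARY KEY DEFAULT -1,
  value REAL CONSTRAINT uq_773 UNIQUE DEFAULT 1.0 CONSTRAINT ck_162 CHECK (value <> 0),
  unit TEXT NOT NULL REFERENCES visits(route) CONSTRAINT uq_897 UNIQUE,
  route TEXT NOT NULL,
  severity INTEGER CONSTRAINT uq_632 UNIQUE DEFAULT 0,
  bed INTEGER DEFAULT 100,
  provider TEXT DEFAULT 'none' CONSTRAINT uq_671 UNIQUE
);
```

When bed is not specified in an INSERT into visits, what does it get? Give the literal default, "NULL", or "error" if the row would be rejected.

bed has an explicit DEFAULT 33.
When the column is omitted from an INSERT, that default is used.

33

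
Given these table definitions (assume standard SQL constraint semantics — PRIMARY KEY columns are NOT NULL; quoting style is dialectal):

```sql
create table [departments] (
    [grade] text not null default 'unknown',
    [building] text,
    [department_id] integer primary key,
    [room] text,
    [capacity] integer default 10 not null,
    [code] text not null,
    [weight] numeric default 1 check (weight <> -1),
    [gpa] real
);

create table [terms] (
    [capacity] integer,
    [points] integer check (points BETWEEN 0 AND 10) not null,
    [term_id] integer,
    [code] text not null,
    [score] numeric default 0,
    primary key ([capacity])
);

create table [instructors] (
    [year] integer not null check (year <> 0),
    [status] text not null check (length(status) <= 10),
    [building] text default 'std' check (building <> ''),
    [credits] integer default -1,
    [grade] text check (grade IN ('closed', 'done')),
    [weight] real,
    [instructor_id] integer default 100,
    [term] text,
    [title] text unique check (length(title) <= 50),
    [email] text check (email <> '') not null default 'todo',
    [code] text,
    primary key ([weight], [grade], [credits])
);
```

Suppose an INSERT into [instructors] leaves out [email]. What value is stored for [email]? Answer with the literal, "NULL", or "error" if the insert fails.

email has an explicit DEFAULT 'todo'.
When the column is omitted from an INSERT, that default is used.

'todo'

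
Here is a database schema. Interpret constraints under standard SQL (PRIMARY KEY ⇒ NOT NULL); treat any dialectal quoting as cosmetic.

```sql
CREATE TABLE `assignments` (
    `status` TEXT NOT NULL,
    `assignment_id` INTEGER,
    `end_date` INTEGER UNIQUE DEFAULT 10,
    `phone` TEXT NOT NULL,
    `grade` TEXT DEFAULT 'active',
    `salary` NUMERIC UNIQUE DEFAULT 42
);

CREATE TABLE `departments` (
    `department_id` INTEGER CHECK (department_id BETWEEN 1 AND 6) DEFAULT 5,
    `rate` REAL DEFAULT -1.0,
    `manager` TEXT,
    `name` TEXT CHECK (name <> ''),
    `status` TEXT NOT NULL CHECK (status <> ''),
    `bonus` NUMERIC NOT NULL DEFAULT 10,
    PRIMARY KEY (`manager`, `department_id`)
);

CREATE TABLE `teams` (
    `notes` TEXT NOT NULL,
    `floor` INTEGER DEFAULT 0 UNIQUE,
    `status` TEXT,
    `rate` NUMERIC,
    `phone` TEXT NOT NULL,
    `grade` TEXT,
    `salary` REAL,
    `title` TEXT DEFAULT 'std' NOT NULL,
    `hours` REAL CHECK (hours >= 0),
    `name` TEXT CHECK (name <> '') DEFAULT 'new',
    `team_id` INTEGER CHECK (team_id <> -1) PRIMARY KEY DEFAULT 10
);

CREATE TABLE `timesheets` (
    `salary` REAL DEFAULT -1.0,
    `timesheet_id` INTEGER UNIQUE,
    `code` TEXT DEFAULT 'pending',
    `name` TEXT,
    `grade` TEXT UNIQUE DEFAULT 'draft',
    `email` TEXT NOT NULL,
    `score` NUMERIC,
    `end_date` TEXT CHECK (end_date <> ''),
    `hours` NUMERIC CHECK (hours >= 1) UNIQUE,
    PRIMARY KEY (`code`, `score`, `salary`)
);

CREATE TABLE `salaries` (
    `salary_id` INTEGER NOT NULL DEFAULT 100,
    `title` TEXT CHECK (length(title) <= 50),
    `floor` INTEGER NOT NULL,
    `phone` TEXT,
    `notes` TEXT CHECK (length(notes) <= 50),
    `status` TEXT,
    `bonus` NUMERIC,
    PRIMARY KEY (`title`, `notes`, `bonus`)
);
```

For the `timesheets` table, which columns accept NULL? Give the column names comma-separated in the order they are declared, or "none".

- salary: part of the PRIMARY KEY, which implies NOT NULL → not nullable.
- timesheet_id: UNIQUE does not imply NOT NULL → nullable.
- code: part of the PRIMARY KEY, which implies NOT NULL → not nullable.
- name: no NOT NULL constraint applies → nullable.
- grade: UNIQUE does not imply NOT NULL → nullable.
- email: declared NOT NULL → not nullable.
- score: part of the PRIMARY KEY, which implies NOT NULL → not nullable.
- end_date: CHECK does not forbid NULL (a CHECK constraint passes when its expression is NULL) → nullable.
- hours: CHECK does not forbid NULL (a CHECK constraint passes when its expression is NULL) → nullable.

timesheet_id, name, grade, end_date, hours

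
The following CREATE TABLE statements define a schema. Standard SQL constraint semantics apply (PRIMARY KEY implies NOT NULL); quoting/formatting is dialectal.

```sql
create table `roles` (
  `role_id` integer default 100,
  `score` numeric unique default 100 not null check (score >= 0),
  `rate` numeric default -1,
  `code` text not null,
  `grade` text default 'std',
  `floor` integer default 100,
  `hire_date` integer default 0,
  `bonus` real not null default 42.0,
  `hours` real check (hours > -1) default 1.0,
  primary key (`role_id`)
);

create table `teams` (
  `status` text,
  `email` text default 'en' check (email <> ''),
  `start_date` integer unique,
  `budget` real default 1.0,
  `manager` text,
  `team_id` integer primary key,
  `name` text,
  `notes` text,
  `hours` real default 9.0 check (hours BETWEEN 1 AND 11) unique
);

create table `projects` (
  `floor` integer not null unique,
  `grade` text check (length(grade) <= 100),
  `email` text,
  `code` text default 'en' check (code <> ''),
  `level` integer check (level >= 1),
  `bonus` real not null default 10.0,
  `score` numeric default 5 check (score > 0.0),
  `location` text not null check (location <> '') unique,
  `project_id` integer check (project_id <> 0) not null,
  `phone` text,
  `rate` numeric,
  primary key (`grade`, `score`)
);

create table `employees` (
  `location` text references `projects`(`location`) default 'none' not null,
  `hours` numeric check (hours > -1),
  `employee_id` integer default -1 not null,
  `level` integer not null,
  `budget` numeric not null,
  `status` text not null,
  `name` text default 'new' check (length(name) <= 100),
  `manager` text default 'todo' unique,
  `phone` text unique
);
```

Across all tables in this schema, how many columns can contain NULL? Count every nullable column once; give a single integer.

22

roles: 5 nullable (rate, grade, floor, hire_date, hours — PK (role_id) and explicit NOT NULL columns excluded).
teams: 8 nullable (status, email, start_date, budget, manager, name, notes, hours — PK (team_id) and explicit NOT NULL columns excluded).
projects: 5 nullable (email, code, level, phone, rate — PK (grade, score) and explicit NOT NULL columns excluded).
employees: 4 nullable (hours, name, manager, phone — PK none and explicit NOT NULL columns excluded).
Total: 5 + 8 + 5 + 4 = 22.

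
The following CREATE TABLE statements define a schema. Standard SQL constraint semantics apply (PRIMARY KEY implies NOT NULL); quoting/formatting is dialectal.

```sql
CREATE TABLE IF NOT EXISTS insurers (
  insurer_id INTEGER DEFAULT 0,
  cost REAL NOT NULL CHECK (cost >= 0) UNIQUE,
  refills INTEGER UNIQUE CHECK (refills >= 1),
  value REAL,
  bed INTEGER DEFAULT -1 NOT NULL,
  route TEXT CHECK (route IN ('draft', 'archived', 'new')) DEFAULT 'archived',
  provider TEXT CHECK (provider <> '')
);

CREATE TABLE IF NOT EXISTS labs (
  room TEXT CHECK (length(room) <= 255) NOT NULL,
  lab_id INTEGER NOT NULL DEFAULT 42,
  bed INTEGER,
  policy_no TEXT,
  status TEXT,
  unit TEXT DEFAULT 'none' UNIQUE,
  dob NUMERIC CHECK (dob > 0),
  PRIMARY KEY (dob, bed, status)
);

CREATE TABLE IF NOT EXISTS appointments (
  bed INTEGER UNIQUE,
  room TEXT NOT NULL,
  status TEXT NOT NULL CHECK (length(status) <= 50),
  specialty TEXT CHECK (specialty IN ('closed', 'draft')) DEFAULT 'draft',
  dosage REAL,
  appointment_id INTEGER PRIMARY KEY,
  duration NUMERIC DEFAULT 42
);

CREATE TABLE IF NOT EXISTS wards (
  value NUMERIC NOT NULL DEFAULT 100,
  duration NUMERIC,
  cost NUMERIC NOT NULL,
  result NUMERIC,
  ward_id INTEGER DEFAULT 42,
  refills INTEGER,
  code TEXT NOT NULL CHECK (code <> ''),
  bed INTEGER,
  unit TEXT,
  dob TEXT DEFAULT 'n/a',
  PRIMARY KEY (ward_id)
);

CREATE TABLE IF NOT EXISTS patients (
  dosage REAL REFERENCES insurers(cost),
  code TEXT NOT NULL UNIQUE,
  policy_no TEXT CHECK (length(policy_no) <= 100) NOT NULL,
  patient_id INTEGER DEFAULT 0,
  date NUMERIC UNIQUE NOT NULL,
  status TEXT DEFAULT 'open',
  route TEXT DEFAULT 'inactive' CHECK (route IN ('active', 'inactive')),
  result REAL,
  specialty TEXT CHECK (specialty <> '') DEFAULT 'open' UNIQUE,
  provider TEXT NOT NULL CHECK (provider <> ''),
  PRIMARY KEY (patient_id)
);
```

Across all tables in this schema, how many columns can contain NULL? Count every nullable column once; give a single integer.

22

insurers: 5 nullable (insurer_id, refills, value, route, provider — PK none and explicit NOT NULL columns excluded).
labs: 2 nullable (policy_no, unit — PK (dob, bed, status) and explicit NOT NULL columns excluded).
appointments: 4 nullable (bed, specialty, dosage, duration — PK (appointment_id) and explicit NOT NULL columns excluded).
wards: 6 nullable (duration, result, refills, bed, unit, dob — PK (ward_id) and explicit NOT NULL columns excluded).
patients: 5 nullable (dosage, status, route, result, specialty — PK (patient_id) and explicit NOT NULL columns excluded).
Total: 5 + 2 + 4 + 6 + 5 = 22.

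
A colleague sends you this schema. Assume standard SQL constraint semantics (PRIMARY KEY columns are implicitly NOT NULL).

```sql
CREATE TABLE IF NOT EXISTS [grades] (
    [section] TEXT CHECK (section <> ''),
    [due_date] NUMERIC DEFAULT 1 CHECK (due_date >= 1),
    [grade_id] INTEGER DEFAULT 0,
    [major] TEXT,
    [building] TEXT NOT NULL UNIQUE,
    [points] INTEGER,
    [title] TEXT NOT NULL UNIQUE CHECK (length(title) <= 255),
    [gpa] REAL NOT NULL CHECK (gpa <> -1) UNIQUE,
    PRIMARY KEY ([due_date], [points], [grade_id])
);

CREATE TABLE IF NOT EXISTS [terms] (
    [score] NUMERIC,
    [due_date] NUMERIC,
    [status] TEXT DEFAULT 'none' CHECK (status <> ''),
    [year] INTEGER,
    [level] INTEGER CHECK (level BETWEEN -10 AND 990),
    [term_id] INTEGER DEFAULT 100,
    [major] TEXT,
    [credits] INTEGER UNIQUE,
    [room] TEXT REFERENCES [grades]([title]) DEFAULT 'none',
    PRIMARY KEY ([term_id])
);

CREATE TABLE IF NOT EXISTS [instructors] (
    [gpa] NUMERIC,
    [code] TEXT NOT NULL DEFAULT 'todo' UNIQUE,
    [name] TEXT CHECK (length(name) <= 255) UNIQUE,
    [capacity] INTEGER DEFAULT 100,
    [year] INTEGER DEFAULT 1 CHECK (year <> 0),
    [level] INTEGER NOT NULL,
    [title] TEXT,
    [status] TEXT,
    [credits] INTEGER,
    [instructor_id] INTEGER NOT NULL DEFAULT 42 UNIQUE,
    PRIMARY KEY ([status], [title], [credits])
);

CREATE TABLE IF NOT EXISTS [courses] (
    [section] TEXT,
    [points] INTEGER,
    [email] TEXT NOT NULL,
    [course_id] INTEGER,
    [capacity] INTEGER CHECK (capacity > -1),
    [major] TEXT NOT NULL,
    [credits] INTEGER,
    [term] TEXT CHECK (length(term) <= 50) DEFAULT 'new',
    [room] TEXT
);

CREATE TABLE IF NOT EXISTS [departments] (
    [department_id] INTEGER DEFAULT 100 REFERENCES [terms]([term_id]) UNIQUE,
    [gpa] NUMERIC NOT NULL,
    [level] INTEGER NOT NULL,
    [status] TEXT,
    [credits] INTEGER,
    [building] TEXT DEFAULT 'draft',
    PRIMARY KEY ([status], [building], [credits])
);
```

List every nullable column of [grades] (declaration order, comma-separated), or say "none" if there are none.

section, major

- section: CHECK does not forbid NULL (a CHECK constraint passes when its expression is NULL) → nullable.
- due_date: part of the PRIMARY KEY, which implies NOT NULL → not nullable.
- grade_id: part of the PRIMARY KEY, which implies NOT NULL → not nullable.
- major: no NOT NULL constraint applies → nullable.
- building: declared NOT NULL → not nullable.
- points: part of the PRIMARY KEY, which implies NOT NULL → not nullable.
- title: declared NOT NULL → not nullable.
- gpa: declared NOT NULL → not nullable.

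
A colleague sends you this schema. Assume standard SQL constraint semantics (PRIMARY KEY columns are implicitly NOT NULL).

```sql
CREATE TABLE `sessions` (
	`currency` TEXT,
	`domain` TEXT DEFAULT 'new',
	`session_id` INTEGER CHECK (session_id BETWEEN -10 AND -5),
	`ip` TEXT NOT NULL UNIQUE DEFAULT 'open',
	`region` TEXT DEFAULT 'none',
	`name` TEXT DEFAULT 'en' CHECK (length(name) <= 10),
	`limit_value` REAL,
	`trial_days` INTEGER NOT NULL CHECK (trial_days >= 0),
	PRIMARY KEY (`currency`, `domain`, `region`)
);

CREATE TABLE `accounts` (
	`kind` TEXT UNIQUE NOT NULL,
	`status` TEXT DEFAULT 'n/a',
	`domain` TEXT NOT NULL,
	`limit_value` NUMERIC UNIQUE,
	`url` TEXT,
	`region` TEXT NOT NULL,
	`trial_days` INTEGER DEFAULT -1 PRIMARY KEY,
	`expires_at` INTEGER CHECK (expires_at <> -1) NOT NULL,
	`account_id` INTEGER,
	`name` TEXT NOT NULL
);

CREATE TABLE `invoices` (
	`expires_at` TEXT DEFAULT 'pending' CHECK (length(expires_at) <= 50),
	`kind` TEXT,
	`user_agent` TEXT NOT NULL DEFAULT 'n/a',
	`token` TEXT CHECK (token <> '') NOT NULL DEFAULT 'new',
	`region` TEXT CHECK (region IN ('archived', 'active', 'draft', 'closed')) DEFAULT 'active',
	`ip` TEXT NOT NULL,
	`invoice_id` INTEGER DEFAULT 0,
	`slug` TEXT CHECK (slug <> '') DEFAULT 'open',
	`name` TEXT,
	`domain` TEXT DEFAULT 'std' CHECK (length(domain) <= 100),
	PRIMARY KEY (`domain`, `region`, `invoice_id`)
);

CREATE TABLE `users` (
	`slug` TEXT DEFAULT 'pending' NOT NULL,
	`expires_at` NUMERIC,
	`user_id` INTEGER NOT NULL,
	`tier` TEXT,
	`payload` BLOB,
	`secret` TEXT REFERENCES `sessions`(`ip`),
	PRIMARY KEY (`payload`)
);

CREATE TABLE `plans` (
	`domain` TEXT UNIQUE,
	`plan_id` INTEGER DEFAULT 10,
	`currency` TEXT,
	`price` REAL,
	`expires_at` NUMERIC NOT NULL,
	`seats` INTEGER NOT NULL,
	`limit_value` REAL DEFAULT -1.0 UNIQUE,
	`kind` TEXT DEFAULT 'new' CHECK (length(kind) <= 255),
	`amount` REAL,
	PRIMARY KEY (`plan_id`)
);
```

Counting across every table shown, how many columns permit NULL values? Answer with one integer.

sessions: 3 nullable (session_id, name, limit_value — PK (currency, domain, region) and explicit NOT NULL columns excluded).
accounts: 4 nullable (status, limit_value, url, account_id — PK (trial_days) and explicit NOT NULL columns excluded).
invoices: 4 nullable (expires_at, kind, slug, name — PK (domain, region, invoice_id) and explicit NOT NULL columns excluded).
users: 3 nullable (expires_at, tier, secret — PK (payload) and explicit NOT NULL columns excluded).
plans: 6 nullable (domain, currency, price, limit_value, kind, amount — PK (plan_id) and explicit NOT NULL columns excluded).
Total: 3 + 4 + 4 + 3 + 6 = 20.

20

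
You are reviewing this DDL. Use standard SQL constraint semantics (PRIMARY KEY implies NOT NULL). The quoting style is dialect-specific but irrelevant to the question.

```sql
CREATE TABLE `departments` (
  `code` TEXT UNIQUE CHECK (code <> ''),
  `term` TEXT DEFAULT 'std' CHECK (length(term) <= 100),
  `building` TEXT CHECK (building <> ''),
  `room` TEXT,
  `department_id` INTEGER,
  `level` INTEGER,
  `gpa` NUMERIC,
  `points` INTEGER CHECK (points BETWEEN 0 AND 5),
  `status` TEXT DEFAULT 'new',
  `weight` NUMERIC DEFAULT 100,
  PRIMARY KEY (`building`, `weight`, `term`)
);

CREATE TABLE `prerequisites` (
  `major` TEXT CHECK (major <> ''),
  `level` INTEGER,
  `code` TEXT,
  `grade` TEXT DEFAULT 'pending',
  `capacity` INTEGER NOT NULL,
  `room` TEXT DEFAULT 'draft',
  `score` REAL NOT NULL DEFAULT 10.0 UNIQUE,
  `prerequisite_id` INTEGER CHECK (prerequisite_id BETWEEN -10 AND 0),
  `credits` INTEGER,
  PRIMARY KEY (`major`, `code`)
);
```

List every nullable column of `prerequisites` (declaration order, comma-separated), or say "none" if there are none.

level, grade, room, prerequisite_id, credits

- major: part of the PRIMARY KEY, which implies NOT NULL → not nullable.
- level: no NOT NULL constraint applies → nullable.
- code: part of the PRIMARY KEY, which implies NOT NULL → not nullable.
- grade: DEFAULT only fills an omitted column; an explicit NULL is still allowed → nullable.
- capacity: declared NOT NULL → not nullable.
- room: DEFAULT only fills an omitted column; an explicit NULL is still allowed → nullable.
- score: declared NOT NULL → not nullable.
- prerequisite_id: CHECK does not forbid NULL (a CHECK constraint passes when its expression is NULL) → nullable.
- credits: no NOT NULL constraint applies → nullable.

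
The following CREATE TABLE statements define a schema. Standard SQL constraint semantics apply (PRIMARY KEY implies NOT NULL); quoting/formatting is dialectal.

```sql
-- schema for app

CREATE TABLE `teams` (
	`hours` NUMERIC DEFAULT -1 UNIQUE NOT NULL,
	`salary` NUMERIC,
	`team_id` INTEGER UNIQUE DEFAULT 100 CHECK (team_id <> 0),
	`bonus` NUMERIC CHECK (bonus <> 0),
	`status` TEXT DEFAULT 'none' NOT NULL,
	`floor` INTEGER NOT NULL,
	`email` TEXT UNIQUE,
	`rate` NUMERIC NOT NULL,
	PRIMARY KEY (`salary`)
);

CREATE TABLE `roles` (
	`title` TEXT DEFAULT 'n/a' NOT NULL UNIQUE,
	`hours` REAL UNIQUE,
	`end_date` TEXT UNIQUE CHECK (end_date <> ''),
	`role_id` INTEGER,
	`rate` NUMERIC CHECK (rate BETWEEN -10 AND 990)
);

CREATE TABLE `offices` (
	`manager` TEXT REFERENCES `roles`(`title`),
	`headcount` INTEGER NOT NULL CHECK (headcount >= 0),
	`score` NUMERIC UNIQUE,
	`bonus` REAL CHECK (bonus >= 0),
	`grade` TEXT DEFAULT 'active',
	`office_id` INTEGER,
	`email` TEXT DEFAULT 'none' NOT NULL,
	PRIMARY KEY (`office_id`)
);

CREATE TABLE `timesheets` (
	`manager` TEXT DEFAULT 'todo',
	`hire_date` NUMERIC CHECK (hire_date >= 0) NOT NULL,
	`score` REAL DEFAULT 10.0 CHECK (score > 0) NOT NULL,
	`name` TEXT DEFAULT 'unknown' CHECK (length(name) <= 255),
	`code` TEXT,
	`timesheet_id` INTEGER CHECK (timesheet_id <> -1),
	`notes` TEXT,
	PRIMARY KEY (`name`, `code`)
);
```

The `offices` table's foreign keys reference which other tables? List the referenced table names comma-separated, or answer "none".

- manager REFERENCES roles(title).

roles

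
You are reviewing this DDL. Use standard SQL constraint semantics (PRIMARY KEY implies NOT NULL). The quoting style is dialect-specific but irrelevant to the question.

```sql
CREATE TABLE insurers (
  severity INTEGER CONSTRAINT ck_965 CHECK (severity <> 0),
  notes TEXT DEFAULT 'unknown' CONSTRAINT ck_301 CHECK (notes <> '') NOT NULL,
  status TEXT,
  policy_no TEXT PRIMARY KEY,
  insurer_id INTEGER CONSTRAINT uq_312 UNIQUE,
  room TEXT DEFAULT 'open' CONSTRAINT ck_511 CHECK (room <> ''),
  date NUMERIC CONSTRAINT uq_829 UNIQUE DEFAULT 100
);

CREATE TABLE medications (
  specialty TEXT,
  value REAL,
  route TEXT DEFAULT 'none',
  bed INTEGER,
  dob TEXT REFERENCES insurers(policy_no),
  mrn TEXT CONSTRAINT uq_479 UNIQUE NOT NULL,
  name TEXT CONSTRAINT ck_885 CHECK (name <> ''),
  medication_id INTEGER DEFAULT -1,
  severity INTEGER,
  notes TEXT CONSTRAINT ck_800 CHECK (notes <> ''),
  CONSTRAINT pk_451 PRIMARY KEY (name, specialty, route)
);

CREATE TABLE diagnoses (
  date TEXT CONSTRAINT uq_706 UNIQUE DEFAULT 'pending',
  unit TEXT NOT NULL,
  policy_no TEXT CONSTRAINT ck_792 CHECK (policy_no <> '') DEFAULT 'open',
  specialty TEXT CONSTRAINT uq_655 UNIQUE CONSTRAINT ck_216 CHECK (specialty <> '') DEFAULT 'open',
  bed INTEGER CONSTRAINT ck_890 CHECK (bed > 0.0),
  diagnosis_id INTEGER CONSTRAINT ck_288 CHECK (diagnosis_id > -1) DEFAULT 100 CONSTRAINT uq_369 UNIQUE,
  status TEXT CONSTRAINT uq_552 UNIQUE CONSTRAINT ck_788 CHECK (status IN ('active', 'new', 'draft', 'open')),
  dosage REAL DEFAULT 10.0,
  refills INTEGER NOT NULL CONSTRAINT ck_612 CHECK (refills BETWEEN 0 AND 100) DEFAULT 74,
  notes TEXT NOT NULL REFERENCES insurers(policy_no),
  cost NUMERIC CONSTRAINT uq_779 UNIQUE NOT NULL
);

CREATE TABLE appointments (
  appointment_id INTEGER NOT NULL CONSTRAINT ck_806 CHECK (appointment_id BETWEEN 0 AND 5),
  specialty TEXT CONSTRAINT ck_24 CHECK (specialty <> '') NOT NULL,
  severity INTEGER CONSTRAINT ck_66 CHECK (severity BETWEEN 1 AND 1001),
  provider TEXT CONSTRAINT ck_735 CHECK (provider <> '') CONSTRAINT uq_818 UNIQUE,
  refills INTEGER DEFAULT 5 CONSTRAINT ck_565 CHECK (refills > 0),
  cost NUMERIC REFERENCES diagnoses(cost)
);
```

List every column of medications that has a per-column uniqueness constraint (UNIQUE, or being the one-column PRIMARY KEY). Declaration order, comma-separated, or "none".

- specialty: part of a composite PRIMARY KEY — only the tuple is unique, not this column on its own.
- value: no UNIQUE or single-column PK constraint.
- route: part of a composite PRIMARY KEY — only the tuple is unique, not this column on its own.
- bed: no UNIQUE or single-column PK constraint.
- dob: no UNIQUE or single-column PK constraint.
- mrn: declared UNIQUE → unique.
- name: part of a composite PRIMARY KEY — only the tuple is unique, not this column on its own.
- medication_id: no UNIQUE or single-column PK constraint.
- severity: no UNIQUE or single-column PK constraint.
- notes: no UNIQUE or single-column PK constraint.

mrn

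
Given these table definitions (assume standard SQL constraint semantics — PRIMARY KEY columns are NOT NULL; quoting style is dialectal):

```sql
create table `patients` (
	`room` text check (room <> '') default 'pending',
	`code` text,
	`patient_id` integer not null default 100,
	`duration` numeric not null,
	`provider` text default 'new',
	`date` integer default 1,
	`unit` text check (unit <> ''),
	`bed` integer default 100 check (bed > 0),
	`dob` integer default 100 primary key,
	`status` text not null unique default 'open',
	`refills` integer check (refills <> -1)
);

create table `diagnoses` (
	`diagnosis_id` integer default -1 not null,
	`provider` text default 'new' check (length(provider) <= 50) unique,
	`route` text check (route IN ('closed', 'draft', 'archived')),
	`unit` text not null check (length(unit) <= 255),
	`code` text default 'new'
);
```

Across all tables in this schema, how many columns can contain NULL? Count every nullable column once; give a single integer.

10

patients: 7 nullable (room, code, provider, date, unit, bed, refills — PK (dob) and explicit NOT NULL columns excluded).
diagnoses: 3 nullable (provider, route, code — PK none and explicit NOT NULL columns excluded).
Total: 7 + 3 = 10.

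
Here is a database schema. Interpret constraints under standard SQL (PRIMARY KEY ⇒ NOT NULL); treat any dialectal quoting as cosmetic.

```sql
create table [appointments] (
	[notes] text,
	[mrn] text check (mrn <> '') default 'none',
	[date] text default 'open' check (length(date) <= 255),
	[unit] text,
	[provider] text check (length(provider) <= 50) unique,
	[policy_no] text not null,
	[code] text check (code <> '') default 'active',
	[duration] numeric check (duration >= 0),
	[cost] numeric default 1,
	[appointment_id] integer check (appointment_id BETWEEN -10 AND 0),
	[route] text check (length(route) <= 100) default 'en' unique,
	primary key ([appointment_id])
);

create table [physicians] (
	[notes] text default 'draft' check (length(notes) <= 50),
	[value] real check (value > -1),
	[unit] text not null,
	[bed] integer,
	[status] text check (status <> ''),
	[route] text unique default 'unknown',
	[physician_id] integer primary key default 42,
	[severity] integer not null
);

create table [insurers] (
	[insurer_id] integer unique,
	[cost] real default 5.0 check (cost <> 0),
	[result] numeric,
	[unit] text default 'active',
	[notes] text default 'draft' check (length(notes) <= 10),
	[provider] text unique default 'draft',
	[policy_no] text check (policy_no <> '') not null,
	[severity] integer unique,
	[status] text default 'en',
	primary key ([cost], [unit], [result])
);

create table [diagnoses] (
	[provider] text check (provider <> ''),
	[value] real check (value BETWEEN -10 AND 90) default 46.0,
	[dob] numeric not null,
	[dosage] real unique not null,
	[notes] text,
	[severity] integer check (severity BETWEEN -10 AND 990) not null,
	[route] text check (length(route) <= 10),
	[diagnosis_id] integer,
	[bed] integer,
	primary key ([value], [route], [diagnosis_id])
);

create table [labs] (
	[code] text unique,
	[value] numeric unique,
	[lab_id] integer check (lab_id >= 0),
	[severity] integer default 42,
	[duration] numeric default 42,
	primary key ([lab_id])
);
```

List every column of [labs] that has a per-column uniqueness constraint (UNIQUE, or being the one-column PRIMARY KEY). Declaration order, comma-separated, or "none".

- code: declared UNIQUE → unique.
- value: declared UNIQUE → unique.
- lab_id: single-column PRIMARY KEY → unique.
- severity: no UNIQUE or single-column PK constraint.
- duration: no UNIQUE or single-column PK constraint.

code, value, lab_id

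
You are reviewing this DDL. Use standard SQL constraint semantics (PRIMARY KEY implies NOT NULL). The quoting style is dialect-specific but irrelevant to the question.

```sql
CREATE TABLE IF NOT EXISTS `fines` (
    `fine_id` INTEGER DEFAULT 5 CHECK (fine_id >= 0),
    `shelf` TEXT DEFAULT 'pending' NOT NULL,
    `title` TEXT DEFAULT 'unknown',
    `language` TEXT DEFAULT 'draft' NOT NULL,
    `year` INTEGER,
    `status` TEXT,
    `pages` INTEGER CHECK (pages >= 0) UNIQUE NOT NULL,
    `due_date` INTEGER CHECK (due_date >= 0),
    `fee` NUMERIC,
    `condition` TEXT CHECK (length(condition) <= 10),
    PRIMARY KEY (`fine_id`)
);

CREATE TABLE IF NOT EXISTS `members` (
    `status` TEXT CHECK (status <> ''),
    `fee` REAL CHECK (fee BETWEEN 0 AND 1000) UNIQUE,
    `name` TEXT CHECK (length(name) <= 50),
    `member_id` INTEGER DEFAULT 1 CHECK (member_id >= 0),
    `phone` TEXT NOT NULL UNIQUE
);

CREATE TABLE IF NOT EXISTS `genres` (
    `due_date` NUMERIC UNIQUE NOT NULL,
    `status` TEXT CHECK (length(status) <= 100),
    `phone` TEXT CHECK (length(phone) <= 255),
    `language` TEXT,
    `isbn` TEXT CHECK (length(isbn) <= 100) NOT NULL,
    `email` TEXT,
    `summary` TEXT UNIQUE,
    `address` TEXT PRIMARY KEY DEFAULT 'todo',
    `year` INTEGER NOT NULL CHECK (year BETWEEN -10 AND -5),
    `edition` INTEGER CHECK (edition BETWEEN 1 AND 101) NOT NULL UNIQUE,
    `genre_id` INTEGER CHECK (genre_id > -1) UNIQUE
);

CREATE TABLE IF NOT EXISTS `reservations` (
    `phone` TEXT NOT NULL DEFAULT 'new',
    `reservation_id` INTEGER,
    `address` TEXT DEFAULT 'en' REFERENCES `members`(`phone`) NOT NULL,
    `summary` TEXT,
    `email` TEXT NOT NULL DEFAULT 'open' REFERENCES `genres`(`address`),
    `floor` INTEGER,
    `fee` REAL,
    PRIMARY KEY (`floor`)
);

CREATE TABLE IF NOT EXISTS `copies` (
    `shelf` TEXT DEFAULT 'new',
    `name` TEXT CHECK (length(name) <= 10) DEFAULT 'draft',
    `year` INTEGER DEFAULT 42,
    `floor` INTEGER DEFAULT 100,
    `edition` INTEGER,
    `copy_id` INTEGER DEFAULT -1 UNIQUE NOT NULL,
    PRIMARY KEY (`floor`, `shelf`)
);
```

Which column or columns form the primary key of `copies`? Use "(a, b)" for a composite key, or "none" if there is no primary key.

(floor, shelf)

A table-level PRIMARY KEY clause names 2 columns: floor, shelf.
This is a composite key — the combination is unique, not each column individually.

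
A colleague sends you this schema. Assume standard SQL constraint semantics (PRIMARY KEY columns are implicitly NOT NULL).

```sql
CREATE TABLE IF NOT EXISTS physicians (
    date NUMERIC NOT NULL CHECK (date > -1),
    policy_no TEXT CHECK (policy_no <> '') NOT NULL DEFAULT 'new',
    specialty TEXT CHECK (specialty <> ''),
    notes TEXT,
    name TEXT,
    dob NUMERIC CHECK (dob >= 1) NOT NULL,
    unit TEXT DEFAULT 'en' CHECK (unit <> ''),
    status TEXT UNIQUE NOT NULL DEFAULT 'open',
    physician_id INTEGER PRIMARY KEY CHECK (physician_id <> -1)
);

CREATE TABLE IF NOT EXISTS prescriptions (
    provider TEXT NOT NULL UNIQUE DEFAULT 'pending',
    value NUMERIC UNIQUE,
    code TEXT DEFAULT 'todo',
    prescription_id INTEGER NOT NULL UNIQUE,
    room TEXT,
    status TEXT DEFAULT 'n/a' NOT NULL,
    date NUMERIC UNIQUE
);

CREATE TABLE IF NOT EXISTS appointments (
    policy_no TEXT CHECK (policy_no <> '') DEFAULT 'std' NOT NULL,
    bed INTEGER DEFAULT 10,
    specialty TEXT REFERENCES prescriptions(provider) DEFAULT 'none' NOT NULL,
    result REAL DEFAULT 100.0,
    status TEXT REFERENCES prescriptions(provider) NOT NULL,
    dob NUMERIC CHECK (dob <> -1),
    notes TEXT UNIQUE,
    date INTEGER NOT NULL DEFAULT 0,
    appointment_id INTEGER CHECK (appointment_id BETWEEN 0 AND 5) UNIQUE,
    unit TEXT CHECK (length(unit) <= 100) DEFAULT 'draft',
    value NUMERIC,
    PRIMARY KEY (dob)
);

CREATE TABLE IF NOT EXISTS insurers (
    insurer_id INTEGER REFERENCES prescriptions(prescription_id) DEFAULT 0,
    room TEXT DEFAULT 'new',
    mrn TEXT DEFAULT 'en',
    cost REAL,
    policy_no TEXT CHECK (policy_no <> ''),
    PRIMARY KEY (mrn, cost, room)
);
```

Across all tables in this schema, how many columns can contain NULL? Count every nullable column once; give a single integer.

physicians: 4 nullable (specialty, notes, name, unit — PK (physician_id) and explicit NOT NULL columns excluded).
prescriptions: 4 nullable (value, code, room, date — PK none and explicit NOT NULL columns excluded).
appointments: 6 nullable (bed, result, notes, appointment_id, unit, value — PK (dob) and explicit NOT NULL columns excluded).
insurers: 2 nullable (insurer_id, policy_no — PK (mrn, cost, room) and explicit NOT NULL columns excluded).
Total: 4 + 4 + 6 + 2 = 16.

16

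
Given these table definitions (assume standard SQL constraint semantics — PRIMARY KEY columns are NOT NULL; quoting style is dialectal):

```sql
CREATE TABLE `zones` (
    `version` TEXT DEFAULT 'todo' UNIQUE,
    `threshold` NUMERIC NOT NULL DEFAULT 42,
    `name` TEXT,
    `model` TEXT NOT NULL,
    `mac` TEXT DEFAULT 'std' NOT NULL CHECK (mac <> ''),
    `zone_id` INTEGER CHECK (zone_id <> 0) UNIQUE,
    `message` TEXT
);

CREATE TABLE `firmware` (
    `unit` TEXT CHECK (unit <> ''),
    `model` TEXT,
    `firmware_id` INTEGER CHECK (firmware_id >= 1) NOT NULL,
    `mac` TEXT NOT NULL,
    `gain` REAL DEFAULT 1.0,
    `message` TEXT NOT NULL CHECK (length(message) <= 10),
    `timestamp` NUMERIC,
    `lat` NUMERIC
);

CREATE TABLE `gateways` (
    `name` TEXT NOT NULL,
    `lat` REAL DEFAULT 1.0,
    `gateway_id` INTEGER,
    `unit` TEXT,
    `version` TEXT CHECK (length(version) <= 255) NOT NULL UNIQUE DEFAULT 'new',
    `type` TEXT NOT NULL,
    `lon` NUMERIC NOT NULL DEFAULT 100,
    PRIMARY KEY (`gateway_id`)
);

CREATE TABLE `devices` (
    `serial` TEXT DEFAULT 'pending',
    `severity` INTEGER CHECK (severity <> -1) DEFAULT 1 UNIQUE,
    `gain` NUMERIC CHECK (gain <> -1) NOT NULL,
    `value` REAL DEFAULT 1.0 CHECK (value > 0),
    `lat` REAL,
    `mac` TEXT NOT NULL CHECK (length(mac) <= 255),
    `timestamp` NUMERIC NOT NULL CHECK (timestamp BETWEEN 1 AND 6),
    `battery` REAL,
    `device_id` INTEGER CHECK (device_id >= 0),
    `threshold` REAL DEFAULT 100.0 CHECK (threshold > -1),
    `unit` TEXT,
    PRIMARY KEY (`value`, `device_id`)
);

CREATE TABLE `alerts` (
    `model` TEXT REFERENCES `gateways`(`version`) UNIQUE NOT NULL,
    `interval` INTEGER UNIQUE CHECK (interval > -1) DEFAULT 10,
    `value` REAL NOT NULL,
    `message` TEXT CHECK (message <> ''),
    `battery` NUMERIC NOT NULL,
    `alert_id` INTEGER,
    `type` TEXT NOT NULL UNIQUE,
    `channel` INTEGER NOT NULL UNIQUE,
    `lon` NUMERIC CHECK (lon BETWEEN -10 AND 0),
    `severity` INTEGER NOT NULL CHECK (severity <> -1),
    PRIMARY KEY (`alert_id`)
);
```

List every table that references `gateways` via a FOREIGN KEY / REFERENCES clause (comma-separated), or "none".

alerts

- alerts.model references gateways(version).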